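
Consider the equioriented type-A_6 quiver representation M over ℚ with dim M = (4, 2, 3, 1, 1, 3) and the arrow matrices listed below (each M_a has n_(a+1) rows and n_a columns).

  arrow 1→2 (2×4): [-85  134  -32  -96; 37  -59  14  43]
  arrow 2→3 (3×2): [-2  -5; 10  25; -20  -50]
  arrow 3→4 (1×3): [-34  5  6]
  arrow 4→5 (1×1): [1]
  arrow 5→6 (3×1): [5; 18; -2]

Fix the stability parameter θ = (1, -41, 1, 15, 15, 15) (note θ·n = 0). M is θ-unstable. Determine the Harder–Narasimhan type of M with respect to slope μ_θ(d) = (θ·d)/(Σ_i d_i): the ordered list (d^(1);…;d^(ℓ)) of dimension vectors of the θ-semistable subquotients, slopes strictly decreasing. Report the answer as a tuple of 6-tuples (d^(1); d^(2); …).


Barcode: M ≅ I[1,1]^2, I[1,2], I[1,6], I[3,3]^2, I[6,6]^2. HN layers by μ_θ (3 steps, strictly decreasing):
  μ^(1)=15; μ^(2)=1; μ^(3)=-20

((0, 0, 0, 1, 1, 3); (2, 0, 3, 0, 0, 0); (2, 2, 0, 0, 0, 0))


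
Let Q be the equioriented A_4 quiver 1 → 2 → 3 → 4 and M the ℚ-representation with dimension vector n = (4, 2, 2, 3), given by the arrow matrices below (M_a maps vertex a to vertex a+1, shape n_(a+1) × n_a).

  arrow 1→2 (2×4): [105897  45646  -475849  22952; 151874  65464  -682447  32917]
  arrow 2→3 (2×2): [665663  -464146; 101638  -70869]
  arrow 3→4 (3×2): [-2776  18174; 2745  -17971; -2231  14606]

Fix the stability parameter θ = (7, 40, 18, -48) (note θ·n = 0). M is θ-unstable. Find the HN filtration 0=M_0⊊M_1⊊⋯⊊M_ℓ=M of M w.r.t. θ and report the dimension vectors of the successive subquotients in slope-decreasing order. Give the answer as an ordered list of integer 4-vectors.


Barcode: M ≅ I[1,1]^2, I[1,4]^2, I[4,4]. HN layers by μ_θ (3 steps, strictly decreasing):
  μ^(1)=7; μ^(2)=17/4; μ^(3)=-48

((2, 0, 0, 0); (2, 2, 2, 2); (0, 0, 0, 1))


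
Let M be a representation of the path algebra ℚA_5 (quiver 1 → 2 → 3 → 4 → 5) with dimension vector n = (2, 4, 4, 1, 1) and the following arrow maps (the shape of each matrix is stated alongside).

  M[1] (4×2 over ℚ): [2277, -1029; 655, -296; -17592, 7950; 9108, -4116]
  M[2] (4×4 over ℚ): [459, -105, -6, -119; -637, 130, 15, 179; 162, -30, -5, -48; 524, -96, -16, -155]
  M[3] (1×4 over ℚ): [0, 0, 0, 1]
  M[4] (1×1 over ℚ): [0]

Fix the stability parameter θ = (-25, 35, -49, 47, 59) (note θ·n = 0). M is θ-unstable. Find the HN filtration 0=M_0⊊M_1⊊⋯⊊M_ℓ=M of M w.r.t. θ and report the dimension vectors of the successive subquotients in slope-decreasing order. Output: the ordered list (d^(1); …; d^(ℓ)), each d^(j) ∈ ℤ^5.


Via rank(M_{q-1}∘⋯∘M_p): M ≅ I[1,3]^2, I[2,3], I[2,4], I[5,5].
μ_θ-semistable layers: μ^(1)=59; μ^(2)=47; μ^(3)=-7; μ^(4)=-25

((0, 0, 0, 0, 1); (0, 0, 0, 1, 0); (0, 4, 4, 0, 0); (2, 0, 0, 0, 0))


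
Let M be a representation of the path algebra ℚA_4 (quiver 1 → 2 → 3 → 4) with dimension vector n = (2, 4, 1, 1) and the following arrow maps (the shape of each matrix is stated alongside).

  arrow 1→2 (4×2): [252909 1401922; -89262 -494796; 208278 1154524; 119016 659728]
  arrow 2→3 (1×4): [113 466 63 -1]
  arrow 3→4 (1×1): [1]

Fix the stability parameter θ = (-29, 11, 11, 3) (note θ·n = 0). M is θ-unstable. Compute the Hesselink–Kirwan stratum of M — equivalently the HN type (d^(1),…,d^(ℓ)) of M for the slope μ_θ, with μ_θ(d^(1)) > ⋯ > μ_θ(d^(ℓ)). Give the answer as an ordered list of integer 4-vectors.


Via rank(M_{q-1}∘⋯∘M_p): M ≅ I[1,1], I[1,4], I[2,2]^3.
μ_θ-semistable layers: μ^(1)=11; μ^(2)=25/3; μ^(3)=-29

((0, 3, 0, 0); (0, 1, 1, 1); (2, 0, 0, 0))


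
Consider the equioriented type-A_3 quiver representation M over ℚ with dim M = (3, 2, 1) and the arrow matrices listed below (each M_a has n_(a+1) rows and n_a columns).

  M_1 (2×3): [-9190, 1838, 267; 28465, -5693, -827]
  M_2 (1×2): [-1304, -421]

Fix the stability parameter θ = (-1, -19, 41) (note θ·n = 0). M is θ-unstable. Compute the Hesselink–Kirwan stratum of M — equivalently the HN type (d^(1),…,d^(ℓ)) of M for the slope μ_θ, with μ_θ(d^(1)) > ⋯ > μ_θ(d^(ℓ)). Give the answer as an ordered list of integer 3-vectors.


Barcode: M ≅ I[1,1], I[1,2], I[1,3]. HN layers by μ_θ (3 steps, strictly decreasing):
  μ^(1)=41; μ^(2)=-1; μ^(3)=-10

((0, 0, 1); (1, 0, 0); (2, 2, 0))


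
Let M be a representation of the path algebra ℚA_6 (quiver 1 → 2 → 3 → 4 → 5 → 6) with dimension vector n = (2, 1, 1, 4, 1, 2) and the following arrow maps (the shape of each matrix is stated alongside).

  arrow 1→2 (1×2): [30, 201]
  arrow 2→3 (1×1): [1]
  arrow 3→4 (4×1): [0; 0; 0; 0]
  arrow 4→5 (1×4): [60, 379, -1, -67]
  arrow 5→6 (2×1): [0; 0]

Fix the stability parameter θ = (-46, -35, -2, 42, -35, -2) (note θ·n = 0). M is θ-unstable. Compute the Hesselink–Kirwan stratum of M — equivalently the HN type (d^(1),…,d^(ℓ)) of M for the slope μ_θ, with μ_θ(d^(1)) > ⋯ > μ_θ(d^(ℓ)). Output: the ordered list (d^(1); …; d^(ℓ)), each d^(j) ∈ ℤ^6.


Via rank(M_{q-1}∘⋯∘M_p): M ≅ I[1,1], I[1,3], I[4,4]^3, I[4,5], I[6,6]^2.
μ_θ-semistable layers: μ^(1)=42; μ^(2)=7/2; μ^(3)=-2; μ^(4)=-35; μ^(5)=-46

((0, 0, 0, 3, 0, 0); (0, 0, 0, 1, 1, 0); (0, 0, 1, 0, 0, 2); (0, 1, 0, 0, 0, 0); (2, 0, 0, 0, 0, 0))


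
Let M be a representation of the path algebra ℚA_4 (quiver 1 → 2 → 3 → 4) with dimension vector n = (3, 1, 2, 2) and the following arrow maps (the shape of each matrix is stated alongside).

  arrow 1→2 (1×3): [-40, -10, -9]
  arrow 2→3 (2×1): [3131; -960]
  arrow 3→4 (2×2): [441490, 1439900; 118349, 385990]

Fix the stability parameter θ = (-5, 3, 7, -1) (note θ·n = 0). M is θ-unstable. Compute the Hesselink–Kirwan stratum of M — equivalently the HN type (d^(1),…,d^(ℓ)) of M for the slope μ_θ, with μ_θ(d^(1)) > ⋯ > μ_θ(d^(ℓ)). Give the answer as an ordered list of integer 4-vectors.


Interval decomposition of M: I[1,1]^2, I[1,4], I[3,3], I[4,4].
HN type (ℓ=4): μ^(1)=7; μ^(2)=3; μ^(3)=-1; μ^(4)=-5

((0, 0, 1, 0); (0, 1, 1, 1); (0, 0, 0, 1); (3, 0, 0, 0))


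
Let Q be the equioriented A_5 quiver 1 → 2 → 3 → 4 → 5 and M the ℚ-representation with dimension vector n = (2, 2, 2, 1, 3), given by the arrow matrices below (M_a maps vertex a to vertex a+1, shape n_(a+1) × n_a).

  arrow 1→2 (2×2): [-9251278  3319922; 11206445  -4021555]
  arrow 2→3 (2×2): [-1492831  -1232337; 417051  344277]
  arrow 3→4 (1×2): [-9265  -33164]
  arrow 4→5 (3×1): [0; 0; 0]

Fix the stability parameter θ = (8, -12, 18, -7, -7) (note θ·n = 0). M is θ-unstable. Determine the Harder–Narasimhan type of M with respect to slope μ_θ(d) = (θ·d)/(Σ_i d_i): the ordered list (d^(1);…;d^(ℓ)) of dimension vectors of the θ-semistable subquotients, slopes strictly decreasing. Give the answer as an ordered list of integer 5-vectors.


Barcode: M ≅ I[1,1], I[1,4], I[2,2], I[3,3], I[5,5]^3. HN layers by μ_θ (6 steps, strictly decreasing):
  μ^(1)=18; μ^(2)=8; μ^(3)=11/2; μ^(4)=-2; μ^(5)=-7; μ^(6)=-12

((0, 0, 1, 0, 0); (1, 0, 0, 0, 0); (0, 0, 1, 1, 0); (1, 1, 0, 0, 0); (0, 0, 0, 0, 3); (0, 1, 0, 0, 0))


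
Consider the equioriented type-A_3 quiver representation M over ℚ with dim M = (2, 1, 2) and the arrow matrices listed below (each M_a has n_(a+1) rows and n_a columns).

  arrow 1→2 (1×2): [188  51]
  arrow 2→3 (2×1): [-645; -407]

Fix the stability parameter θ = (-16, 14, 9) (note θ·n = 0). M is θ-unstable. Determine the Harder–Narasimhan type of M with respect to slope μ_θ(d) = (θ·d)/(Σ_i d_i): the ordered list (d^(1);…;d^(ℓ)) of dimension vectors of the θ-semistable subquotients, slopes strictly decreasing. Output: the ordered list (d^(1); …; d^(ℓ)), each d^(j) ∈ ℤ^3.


Via rank(M_{q-1}∘⋯∘M_p): M ≅ I[1,1], I[1,3], I[3,3].
μ_θ-semistable layers: μ^(1)=23/2; μ^(2)=9; μ^(3)=-16

((0, 1, 1); (0, 0, 1); (2, 0, 0))


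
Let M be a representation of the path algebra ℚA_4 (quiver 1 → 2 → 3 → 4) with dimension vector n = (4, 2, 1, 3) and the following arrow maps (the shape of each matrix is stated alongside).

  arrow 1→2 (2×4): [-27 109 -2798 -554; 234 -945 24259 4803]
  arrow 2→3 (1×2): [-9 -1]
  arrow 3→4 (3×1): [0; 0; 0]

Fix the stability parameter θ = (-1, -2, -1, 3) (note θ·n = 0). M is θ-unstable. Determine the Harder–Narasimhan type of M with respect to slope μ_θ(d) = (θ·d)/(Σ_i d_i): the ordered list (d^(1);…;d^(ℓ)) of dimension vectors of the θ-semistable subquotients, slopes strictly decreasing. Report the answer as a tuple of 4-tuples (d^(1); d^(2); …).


Barcode: M ≅ I[1,1]^2, I[1,2], I[1,3], I[4,4]^3. HN layers by μ_θ (3 steps, strictly decreasing):
  μ^(1)=3; μ^(2)=-1; μ^(3)=-3/2

((0, 0, 0, 3); (2, 0, 1, 0); (2, 2, 0, 0))


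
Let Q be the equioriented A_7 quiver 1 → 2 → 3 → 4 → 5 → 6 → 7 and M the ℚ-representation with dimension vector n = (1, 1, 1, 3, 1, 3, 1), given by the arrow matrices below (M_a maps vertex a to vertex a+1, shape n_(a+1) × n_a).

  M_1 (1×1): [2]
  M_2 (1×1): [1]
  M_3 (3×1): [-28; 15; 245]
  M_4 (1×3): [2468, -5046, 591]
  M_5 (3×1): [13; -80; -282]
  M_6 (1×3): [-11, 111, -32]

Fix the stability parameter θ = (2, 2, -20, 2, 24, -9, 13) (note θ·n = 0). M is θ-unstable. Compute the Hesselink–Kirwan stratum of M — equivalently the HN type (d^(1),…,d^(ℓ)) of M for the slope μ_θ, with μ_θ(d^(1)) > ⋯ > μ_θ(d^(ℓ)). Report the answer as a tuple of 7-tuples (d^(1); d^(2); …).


Interval decomposition of M: I[1,7], I[4,4]^2, I[6,6]^2.
HN type (ℓ=5): μ^(1)=13; μ^(2)=15/2; μ^(3)=2; μ^(4)=-16/3; μ^(5)=-9

((0, 0, 0, 0, 0, 0, 1); (0, 0, 0, 0, 1, 1, 0); (0, 0, 0, 3, 0, 0, 0); (1, 1, 1, 0, 0, 0, 0); (0, 0, 0, 0, 0, 2, 0))


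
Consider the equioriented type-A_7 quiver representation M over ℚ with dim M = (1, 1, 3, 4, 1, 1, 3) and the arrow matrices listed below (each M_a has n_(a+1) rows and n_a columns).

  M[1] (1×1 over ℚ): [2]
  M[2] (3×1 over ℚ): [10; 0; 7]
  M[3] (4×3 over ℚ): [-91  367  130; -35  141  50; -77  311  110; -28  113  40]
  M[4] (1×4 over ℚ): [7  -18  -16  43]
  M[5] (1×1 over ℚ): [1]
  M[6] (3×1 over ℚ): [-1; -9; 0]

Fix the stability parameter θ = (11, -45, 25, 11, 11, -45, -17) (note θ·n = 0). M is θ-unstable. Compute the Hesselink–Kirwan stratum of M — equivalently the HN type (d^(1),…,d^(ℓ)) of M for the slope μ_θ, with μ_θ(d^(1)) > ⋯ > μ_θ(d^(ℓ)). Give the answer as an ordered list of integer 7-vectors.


Via rank(M_{q-1}∘⋯∘M_p): M ≅ I[1,3], I[3,4], I[3,7], I[4,4]^2, I[7,7]^2.
μ_θ-semistable layers: μ^(1)=25; μ^(2)=18; μ^(3)=11; μ^(4)=-3; μ^(5)=-17

((0, 0, 1, 0, 0, 0, 0); (0, 0, 1, 1, 0, 0, 0); (0, 0, 0, 2, 0, 0, 0); (0, 0, 1, 1, 1, 1, 1); (1, 1, 0, 0, 0, 0, 2))


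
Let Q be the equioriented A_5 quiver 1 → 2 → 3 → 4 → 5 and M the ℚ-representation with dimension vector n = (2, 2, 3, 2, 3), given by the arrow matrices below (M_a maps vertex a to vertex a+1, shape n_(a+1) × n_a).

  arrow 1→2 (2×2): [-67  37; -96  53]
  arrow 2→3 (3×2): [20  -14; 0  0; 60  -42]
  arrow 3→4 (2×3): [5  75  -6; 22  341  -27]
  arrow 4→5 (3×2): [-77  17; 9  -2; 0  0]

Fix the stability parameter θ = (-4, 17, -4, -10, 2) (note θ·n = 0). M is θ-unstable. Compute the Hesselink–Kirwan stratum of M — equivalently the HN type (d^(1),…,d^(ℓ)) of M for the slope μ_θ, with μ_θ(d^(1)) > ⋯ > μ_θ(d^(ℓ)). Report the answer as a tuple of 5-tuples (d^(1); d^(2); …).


Barcode: M ≅ I[1,2], I[1,5], I[3,3], I[3,5], I[5,5]. HN layers by μ_θ (5 steps, strictly decreasing):
  μ^(1)=17; μ^(2)=2; μ^(3)=1; μ^(4)=-4; μ^(5)=-7

((0, 1, 0, 0, 0); (0, 0, 0, 0, 3); (0, 1, 1, 1, 0); (2, 0, 1, 0, 0); (0, 0, 1, 1, 0))


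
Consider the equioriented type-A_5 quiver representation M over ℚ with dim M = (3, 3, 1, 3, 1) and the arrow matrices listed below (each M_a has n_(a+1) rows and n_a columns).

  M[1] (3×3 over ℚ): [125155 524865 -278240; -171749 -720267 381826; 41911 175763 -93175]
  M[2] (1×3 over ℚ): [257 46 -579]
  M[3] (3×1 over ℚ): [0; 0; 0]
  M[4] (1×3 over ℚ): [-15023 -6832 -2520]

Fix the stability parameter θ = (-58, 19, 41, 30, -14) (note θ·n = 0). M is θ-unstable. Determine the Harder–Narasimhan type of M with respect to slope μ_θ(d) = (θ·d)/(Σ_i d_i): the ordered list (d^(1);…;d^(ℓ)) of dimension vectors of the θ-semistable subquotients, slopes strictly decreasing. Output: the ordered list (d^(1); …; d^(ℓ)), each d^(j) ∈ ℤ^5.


Via rank(M_{q-1}∘⋯∘M_p): M ≅ I[1,1], I[1,2], I[1,3], I[2,2], I[4,4]^2, I[4,5].
μ_θ-semistable layers: μ^(1)=41; μ^(2)=30; μ^(3)=19; μ^(4)=8; μ^(5)=-58

((0, 0, 1, 0, 0); (0, 0, 0, 2, 0); (0, 3, 0, 0, 0); (0, 0, 0, 1, 1); (3, 0, 0, 0, 0))


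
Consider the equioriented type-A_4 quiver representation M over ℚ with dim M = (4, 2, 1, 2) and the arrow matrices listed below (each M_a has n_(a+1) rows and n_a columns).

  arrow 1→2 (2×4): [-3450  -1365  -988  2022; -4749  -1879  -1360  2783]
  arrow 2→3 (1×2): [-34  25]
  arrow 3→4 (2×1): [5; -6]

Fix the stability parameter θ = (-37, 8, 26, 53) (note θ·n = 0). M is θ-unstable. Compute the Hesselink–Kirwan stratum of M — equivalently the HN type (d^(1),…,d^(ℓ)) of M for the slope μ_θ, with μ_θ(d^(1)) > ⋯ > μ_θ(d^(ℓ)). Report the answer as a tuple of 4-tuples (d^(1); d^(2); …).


Barcode: M ≅ I[1,1]^2, I[1,2], I[1,4], I[4,4]. HN layers by μ_θ (4 steps, strictly decreasing):
  μ^(1)=53; μ^(2)=26; μ^(3)=8; μ^(4)=-37

((0, 0, 0, 2); (0, 0, 1, 0); (0, 2, 0, 0); (4, 0, 0, 0))


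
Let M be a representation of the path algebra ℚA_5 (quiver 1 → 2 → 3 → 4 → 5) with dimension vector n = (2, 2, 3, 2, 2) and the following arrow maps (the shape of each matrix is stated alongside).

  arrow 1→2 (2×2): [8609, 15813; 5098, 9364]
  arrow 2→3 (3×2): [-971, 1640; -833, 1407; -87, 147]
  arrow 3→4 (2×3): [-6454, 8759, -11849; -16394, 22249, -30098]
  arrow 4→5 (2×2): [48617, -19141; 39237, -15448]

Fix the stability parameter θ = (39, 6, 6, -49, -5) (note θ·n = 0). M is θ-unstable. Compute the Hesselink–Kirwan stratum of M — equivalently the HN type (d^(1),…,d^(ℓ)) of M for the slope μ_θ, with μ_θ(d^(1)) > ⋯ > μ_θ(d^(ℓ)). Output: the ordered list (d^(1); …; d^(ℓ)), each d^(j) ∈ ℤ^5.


Interval decomposition of M: I[1,3], I[1,5], I[3,5].
HN type (ℓ=4): μ^(1)=17; μ^(2)=-3/5; μ^(3)=-5; μ^(4)=-43/2

((1, 1, 1, 0, 0); (1, 1, 1, 1, 1); (0, 0, 0, 0, 1); (0, 0, 1, 1, 0))


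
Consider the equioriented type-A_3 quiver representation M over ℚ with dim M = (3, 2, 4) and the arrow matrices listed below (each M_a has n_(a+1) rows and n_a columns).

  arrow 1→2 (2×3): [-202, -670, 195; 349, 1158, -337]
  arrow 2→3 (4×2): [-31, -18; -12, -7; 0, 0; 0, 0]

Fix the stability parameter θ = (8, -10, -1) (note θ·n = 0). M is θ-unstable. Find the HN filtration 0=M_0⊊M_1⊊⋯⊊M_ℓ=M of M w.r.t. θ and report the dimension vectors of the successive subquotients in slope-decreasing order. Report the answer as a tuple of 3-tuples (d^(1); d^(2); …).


Interval decomposition of M: I[1,1], I[1,3]^2, I[3,3]^2.
HN type (ℓ=2): μ^(1)=8; μ^(2)=-1

((1, 0, 0); (2, 2, 4))


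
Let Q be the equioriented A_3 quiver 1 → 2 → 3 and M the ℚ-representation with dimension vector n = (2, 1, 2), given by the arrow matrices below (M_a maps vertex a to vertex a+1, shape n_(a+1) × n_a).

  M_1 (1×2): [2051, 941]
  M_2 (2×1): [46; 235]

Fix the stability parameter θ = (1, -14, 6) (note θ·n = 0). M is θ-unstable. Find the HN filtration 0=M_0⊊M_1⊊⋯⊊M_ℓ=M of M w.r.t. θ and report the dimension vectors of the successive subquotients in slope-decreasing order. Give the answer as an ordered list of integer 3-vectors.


Via rank(M_{q-1}∘⋯∘M_p): M ≅ I[1,1], I[1,3], I[3,3].
μ_θ-semistable layers: μ^(1)=6; μ^(2)=1; μ^(3)=-13/2

((0, 0, 2); (1, 0, 0); (1, 1, 0))


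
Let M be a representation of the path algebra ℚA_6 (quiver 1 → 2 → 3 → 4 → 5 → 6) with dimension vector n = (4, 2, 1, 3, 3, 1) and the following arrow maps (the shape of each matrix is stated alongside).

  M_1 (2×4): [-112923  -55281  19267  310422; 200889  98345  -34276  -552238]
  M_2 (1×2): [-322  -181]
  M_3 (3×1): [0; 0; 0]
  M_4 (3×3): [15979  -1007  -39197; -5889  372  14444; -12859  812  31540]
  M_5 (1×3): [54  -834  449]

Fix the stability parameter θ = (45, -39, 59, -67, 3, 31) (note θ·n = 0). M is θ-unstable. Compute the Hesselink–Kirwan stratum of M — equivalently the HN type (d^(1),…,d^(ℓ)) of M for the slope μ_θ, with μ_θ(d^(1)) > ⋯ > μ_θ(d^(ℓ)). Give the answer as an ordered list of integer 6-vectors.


Via rank(M_{q-1}∘⋯∘M_p): M ≅ I[1,1]^2, I[1,2], I[1,3], I[4,4], I[4,5], I[4,6], I[5,5].
μ_θ-semistable layers: μ^(1)=59; μ^(2)=45; μ^(3)=31; μ^(4)=3; μ^(5)=-67

((0, 0, 1, 0, 0, 0); (2, 0, 0, 0, 0, 0); (0, 0, 0, 0, 0, 1); (2, 2, 0, 0, 3, 0); (0, 0, 0, 3, 0, 0))


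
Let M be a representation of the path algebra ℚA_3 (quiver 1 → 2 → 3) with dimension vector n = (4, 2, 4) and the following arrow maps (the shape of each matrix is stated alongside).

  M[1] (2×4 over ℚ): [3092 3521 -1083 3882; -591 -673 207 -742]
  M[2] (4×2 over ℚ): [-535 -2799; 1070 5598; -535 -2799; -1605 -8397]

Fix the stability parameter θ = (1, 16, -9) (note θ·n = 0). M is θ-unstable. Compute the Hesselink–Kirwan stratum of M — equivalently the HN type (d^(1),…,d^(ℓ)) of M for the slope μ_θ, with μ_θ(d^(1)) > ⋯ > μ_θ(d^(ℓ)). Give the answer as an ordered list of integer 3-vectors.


Interval decomposition of M: I[1,1]^2, I[1,2], I[1,3], I[3,3]^3.
HN type (ℓ=4): μ^(1)=16; μ^(2)=7/2; μ^(3)=1; μ^(4)=-9

((0, 1, 0); (0, 1, 1); (4, 0, 0); (0, 0, 3))


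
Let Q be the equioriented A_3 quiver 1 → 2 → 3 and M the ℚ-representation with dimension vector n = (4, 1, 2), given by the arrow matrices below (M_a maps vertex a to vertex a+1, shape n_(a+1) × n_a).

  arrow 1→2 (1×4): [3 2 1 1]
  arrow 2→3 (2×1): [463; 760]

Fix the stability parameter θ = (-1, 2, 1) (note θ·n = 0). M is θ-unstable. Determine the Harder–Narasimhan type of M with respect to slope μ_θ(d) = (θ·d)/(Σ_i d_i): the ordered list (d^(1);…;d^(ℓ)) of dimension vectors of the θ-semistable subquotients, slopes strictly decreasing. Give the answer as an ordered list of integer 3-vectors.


Interval decomposition of M: I[1,1]^3, I[1,3], I[3,3].
HN type (ℓ=3): μ^(1)=3/2; μ^(2)=1; μ^(3)=-1

((0, 1, 1); (0, 0, 1); (4, 0, 0))


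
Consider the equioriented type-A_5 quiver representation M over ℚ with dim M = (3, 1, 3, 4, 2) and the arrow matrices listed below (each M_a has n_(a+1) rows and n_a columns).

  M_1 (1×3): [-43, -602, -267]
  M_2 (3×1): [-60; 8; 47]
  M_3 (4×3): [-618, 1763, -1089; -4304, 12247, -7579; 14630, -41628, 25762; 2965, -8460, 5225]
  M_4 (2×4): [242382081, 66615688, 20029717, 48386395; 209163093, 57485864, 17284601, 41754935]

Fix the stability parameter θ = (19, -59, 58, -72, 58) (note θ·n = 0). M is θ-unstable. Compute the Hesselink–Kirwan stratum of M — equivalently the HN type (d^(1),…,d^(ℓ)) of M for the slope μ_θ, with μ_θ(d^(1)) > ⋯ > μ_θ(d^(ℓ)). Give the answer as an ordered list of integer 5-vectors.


Interval decomposition of M: I[1,1]^2, I[1,4], I[3,3], I[3,5], I[4,4]^2, I[5,5].
HN type (ℓ=5): μ^(1)=58; μ^(2)=19; μ^(3)=-7; μ^(4)=-20; μ^(5)=-72

((0, 0, 1, 0, 2); (2, 0, 0, 0, 0); (0, 0, 2, 2, 0); (1, 1, 0, 0, 0); (0, 0, 0, 2, 0))


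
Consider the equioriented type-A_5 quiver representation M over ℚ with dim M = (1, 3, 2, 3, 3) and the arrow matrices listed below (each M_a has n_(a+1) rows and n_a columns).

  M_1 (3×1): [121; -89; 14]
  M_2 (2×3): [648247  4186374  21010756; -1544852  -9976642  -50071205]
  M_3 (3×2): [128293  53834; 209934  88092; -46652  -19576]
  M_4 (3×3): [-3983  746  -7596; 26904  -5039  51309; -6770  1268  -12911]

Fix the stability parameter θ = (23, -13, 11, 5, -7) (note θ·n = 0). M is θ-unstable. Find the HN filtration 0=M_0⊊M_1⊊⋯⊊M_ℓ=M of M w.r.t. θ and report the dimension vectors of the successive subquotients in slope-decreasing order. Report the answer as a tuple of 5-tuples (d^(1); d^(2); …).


Barcode: M ≅ I[1,5], I[2,2], I[2,3], I[4,5]^2. HN layers by μ_θ (4 steps, strictly decreasing):
  μ^(1)=11; μ^(2)=19/5; μ^(3)=-1; μ^(4)=-13

((0, 0, 1, 0, 0); (1, 1, 1, 1, 1); (0, 0, 0, 2, 2); (0, 2, 0, 0, 0))


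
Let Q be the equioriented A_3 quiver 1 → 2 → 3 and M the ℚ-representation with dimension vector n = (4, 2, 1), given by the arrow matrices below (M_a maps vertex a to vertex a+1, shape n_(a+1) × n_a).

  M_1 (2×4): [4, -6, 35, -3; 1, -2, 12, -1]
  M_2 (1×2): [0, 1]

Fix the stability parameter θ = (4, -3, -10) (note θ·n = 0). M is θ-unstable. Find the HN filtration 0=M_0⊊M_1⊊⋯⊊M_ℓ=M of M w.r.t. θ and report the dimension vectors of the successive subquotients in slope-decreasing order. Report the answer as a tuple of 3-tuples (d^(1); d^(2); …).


Interval decomposition of M: I[1,1]^2, I[1,2], I[1,3].
HN type (ℓ=3): μ^(1)=4; μ^(2)=1/2; μ^(3)=-3

((2, 0, 0); (1, 1, 0); (1, 1, 1))


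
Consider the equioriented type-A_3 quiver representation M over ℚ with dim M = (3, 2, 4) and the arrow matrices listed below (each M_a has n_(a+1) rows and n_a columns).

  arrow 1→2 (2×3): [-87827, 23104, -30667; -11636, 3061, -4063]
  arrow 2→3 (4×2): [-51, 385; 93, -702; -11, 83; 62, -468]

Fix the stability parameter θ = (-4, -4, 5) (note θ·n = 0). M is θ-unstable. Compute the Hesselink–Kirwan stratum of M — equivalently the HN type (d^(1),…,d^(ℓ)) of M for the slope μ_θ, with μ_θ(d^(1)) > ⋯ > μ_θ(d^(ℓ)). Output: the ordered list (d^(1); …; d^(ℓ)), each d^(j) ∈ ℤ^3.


Barcode: M ≅ I[1,1], I[1,3]^2, I[3,3]^2. HN layers by μ_θ (2 steps, strictly decreasing):
  μ^(1)=5; μ^(2)=-4

((0, 0, 4); (3, 2, 0))


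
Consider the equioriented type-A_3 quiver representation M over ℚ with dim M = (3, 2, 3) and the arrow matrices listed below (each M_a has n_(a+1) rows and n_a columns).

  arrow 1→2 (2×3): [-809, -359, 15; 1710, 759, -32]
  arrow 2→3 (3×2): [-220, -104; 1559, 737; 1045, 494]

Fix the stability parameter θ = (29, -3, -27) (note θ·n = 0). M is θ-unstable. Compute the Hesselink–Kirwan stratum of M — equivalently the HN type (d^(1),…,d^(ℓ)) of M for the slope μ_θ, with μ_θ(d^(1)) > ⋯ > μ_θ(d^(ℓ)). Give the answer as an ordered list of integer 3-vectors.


Barcode: M ≅ I[1,1], I[1,3]^2, I[3,3]. HN layers by μ_θ (3 steps, strictly decreasing):
  μ^(1)=29; μ^(2)=-1/3; μ^(3)=-27

((1, 0, 0); (2, 2, 2); (0, 0, 1))


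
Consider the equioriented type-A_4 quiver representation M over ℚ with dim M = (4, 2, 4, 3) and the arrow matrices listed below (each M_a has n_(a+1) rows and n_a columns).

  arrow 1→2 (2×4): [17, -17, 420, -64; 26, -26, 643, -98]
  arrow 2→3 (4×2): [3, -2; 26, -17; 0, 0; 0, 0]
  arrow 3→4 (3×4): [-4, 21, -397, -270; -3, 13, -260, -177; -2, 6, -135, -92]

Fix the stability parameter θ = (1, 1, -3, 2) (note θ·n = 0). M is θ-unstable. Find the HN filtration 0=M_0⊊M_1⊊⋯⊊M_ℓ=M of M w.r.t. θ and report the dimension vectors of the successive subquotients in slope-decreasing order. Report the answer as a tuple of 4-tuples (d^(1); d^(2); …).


Interval decomposition of M: I[1,1]^2, I[1,4]^2, I[3,3], I[3,4].
HN type (ℓ=4): μ^(1)=2; μ^(2)=1; μ^(3)=-1/3; μ^(4)=-3

((0, 0, 0, 3); (2, 0, 0, 0); (2, 2, 2, 0); (0, 0, 2, 0))


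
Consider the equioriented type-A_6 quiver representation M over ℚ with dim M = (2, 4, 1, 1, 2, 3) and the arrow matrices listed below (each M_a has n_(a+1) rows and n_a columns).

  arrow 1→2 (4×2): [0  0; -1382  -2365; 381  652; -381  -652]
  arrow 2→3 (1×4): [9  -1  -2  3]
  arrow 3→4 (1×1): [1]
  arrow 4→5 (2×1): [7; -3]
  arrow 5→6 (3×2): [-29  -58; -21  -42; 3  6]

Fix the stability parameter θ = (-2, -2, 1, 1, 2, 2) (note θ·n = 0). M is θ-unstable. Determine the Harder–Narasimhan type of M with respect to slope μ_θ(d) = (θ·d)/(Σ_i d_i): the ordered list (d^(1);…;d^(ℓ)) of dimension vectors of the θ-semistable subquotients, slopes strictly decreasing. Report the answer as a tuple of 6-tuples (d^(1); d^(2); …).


Barcode: M ≅ I[1,2], I[1,6], I[2,2]^2, I[5,5], I[6,6]^2. HN layers by μ_θ (3 steps, strictly decreasing):
  μ^(1)=2; μ^(2)=1; μ^(3)=-2

((0, 0, 0, 0, 2, 3); (0, 0, 1, 1, 0, 0); (2, 4, 0, 0, 0, 0))


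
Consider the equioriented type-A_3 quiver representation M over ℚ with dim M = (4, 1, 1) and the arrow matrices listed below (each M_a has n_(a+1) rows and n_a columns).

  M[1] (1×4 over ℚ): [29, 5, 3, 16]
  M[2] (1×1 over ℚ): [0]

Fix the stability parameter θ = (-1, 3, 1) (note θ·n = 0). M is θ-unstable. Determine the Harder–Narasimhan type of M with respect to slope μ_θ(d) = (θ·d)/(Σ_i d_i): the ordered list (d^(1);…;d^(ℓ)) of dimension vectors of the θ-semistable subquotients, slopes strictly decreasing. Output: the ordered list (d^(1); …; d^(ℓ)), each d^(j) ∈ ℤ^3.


Interval decomposition of M: I[1,1]^3, I[1,2], I[3,3].
HN type (ℓ=3): μ^(1)=3; μ^(2)=1; μ^(3)=-1

((0, 1, 0); (0, 0, 1); (4, 0, 0))


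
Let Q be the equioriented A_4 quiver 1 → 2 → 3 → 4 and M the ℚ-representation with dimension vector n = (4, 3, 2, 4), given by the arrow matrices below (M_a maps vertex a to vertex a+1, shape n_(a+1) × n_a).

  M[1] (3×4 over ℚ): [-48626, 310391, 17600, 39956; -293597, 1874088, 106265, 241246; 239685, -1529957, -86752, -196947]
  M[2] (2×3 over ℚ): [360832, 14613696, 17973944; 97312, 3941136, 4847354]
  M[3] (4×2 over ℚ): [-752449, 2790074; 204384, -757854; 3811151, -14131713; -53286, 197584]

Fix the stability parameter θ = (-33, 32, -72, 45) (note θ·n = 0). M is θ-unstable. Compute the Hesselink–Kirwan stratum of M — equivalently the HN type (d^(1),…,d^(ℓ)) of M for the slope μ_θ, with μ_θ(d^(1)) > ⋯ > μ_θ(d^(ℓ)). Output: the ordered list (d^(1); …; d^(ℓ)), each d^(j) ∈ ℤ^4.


Interval decomposition of M: I[1,1], I[1,2]^2, I[1,4], I[3,4], I[4,4]^2.
HN type (ℓ=5): μ^(1)=45; μ^(2)=32; μ^(3)=-20; μ^(4)=-33; μ^(5)=-72

((0, 0, 0, 4); (0, 2, 0, 0); (0, 1, 1, 0); (4, 0, 0, 0); (0, 0, 1, 0))


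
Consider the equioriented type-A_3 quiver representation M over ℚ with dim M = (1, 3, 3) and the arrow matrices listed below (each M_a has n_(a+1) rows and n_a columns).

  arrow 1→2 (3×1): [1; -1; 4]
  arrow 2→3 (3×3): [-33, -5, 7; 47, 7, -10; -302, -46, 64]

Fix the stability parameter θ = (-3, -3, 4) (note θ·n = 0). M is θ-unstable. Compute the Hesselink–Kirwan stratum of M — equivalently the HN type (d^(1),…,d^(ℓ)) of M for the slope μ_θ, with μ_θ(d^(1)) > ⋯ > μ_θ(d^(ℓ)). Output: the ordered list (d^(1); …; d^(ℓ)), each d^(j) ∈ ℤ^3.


Barcode: M ≅ I[1,2], I[2,3]^2, I[3,3]. HN layers by μ_θ (2 steps, strictly decreasing):
  μ^(1)=4; μ^(2)=-3

((0, 0, 3); (1, 3, 0))


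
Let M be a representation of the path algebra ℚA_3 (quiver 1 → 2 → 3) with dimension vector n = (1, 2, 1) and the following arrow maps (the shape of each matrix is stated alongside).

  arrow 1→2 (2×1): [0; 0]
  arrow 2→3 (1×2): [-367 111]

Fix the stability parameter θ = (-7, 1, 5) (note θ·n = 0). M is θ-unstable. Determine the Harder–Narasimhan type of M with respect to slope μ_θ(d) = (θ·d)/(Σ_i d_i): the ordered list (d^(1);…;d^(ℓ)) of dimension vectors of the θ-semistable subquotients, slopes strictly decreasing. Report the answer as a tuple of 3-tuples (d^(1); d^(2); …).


Interval decomposition of M: I[1,1], I[2,2], I[2,3].
HN type (ℓ=3): μ^(1)=5; μ^(2)=1; μ^(3)=-7

((0, 0, 1); (0, 2, 0); (1, 0, 0))


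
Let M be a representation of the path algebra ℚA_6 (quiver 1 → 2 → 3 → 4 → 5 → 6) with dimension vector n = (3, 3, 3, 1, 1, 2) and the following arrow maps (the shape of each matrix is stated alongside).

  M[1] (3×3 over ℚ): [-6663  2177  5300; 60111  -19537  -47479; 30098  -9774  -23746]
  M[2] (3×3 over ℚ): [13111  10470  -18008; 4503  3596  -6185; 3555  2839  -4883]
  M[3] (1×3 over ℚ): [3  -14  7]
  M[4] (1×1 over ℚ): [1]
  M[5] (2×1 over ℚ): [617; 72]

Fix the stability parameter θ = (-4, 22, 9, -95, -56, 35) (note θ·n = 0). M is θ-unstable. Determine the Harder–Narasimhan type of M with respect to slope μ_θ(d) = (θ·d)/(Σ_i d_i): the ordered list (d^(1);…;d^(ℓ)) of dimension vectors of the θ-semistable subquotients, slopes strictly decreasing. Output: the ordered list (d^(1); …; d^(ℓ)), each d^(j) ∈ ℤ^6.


Interval decomposition of M: I[1,1], I[1,3], I[1,6], I[2,3], I[6,6].
HN type (ℓ=4): μ^(1)=35; μ^(2)=31/2; μ^(3)=-4; μ^(4)=-124/5

((0, 0, 0, 0, 0, 2); (0, 2, 2, 0, 0, 0); (2, 0, 0, 0, 0, 0); (1, 1, 1, 1, 1, 0))


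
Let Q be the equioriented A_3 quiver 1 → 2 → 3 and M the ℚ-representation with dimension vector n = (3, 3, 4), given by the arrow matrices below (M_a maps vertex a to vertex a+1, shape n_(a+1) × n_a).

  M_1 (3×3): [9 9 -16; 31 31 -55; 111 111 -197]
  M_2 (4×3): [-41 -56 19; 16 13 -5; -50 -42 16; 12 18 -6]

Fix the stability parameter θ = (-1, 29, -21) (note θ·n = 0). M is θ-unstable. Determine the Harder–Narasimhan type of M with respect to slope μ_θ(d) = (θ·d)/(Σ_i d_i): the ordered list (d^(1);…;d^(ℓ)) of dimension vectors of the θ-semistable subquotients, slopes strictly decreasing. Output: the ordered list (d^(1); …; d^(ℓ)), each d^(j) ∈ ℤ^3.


Interval decomposition of M: I[1,1], I[1,2], I[1,3], I[2,3], I[3,3]^2.
HN type (ℓ=4): μ^(1)=29; μ^(2)=4; μ^(3)=-1; μ^(4)=-21

((0, 1, 0); (0, 2, 2); (3, 0, 0); (0, 0, 2))


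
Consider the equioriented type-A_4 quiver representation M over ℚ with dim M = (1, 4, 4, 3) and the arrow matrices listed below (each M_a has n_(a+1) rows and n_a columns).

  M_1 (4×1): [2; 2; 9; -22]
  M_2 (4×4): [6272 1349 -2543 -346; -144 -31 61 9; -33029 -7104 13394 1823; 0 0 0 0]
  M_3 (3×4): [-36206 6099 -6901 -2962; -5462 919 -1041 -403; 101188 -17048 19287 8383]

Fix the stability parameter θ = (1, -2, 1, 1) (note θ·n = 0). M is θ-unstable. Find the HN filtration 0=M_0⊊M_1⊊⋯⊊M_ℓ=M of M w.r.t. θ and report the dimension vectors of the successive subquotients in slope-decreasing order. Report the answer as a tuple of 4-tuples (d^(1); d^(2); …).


Via rank(M_{q-1}∘⋯∘M_p): M ≅ I[1,4], I[2,2], I[2,3], I[2,4], I[3,4].
μ_θ-semistable layers: μ^(1)=1; μ^(2)=-1/2; μ^(3)=-2

((0, 0, 4, 3); (1, 1, 0, 0); (0, 3, 0, 0))


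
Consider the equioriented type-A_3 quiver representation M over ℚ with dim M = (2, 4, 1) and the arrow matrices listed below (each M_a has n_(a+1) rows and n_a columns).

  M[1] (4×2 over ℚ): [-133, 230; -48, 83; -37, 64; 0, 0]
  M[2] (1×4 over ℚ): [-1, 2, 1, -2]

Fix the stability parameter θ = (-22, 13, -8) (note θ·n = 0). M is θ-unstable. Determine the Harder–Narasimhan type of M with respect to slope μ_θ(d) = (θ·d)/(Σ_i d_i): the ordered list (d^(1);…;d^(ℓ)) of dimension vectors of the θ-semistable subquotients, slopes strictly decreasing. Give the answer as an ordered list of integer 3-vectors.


Interval decomposition of M: I[1,2]^2, I[2,2], I[2,3].
HN type (ℓ=3): μ^(1)=13; μ^(2)=5/2; μ^(3)=-22

((0, 3, 0); (0, 1, 1); (2, 0, 0))


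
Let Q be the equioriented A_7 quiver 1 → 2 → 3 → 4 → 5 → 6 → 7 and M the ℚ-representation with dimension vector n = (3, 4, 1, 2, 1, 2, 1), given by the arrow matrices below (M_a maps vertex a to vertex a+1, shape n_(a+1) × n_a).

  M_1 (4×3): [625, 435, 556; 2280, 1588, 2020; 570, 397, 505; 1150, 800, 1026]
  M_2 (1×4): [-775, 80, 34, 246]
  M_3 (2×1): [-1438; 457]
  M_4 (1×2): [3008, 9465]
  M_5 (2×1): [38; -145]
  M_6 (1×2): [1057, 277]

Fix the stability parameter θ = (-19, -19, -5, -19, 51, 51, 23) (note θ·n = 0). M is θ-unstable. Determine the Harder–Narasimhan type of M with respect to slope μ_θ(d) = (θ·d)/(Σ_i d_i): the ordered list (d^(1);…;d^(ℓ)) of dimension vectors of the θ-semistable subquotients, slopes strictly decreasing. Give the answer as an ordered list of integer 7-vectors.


Via rank(M_{q-1}∘⋯∘M_p): M ≅ I[1,1], I[1,2], I[1,7], I[2,2]^2, I[4,4], I[6,6].
μ_θ-semistable layers: μ^(1)=51; μ^(2)=125/3; μ^(3)=-12; μ^(4)=-19

((0, 0, 0, 0, 0, 1, 0); (0, 0, 0, 0, 1, 1, 1); (0, 0, 1, 1, 0, 0, 0); (3, 4, 0, 1, 0, 0, 0))


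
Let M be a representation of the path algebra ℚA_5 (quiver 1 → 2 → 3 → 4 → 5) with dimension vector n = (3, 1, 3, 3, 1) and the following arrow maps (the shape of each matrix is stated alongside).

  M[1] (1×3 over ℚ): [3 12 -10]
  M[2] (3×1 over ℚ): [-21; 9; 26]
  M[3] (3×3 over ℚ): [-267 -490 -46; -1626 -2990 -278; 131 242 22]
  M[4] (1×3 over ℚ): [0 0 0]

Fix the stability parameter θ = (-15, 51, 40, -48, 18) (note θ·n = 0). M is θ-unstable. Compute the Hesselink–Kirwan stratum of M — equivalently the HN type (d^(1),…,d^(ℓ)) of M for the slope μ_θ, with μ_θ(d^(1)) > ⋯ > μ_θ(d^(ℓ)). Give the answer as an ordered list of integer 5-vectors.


Via rank(M_{q-1}∘⋯∘M_p): M ≅ I[1,1]^2, I[1,4], I[3,3], I[3,4], I[4,4], I[5,5].
μ_θ-semistable layers: μ^(1)=40; μ^(2)=18; μ^(3)=43/3; μ^(4)=-4; μ^(5)=-15; μ^(6)=-48

((0, 0, 1, 0, 0); (0, 0, 0, 0, 1); (0, 1, 1, 1, 0); (0, 0, 1, 1, 0); (3, 0, 0, 0, 0); (0, 0, 0, 1, 0))


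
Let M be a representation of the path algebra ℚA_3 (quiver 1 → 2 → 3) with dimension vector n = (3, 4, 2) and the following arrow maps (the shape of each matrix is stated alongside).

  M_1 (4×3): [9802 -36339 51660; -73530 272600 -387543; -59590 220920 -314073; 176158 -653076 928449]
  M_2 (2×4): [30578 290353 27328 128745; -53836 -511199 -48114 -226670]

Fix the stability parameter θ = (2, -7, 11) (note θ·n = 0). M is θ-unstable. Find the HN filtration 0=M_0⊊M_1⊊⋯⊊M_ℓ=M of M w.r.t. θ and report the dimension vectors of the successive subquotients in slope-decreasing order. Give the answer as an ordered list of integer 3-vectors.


Interval decomposition of M: I[1,1], I[1,3]^2, I[2,2]^2.
HN type (ℓ=4): μ^(1)=11; μ^(2)=2; μ^(3)=-5/2; μ^(4)=-7

((0, 0, 2); (1, 0, 0); (2, 2, 0); (0, 2, 0))


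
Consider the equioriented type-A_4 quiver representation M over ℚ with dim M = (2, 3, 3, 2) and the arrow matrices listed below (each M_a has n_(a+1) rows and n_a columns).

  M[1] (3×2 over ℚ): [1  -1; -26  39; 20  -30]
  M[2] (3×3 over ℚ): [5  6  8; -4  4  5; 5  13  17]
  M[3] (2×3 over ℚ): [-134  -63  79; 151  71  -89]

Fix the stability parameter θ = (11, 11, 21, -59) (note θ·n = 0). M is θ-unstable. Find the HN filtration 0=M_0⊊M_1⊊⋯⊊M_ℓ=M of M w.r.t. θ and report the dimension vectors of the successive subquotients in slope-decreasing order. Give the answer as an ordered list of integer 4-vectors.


Barcode: M ≅ I[1,4]^2, I[2,3]. HN layers by μ_θ (3 steps, strictly decreasing):
  μ^(1)=21; μ^(2)=11; μ^(3)=-4

((0, 0, 1, 0); (0, 1, 0, 0); (2, 2, 2, 2))


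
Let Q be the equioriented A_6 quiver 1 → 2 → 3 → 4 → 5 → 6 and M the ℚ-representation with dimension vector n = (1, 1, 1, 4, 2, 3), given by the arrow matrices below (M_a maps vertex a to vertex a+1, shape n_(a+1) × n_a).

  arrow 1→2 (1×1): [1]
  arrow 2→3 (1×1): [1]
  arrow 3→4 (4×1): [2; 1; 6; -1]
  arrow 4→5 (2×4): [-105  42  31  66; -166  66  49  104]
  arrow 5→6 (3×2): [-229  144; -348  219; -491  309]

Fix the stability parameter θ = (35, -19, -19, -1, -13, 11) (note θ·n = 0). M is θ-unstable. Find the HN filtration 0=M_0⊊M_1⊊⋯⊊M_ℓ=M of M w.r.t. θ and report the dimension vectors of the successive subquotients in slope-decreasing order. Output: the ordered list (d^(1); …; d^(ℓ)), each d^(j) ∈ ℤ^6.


Barcode: M ≅ I[1,6], I[4,4]^2, I[4,6], I[6,6]. HN layers by μ_θ (4 steps, strictly decreasing):
  μ^(1)=11; μ^(2)=-1; μ^(3)=-17/5; μ^(4)=-7

((0, 0, 0, 0, 0, 3); (0, 0, 0, 2, 0, 0); (1, 1, 1, 1, 1, 0); (0, 0, 0, 1, 1, 0))


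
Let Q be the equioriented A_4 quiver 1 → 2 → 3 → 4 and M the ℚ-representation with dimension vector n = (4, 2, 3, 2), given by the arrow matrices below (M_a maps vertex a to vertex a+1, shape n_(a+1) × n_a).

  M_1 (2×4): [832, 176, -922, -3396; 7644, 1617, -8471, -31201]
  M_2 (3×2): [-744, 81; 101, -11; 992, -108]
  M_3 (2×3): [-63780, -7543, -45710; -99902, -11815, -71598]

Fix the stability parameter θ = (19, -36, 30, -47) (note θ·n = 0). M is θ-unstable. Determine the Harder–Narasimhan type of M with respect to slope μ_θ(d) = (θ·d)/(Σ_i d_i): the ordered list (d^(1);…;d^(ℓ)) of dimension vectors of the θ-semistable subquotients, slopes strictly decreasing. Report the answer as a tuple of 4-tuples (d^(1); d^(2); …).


Via rank(M_{q-1}∘⋯∘M_p): M ≅ I[1,1]^2, I[1,4]^2, I[3,3].
μ_θ-semistable layers: μ^(1)=30; μ^(2)=19; μ^(3)=-17/2

((0, 0, 1, 0); (2, 0, 0, 0); (2, 2, 2, 2))


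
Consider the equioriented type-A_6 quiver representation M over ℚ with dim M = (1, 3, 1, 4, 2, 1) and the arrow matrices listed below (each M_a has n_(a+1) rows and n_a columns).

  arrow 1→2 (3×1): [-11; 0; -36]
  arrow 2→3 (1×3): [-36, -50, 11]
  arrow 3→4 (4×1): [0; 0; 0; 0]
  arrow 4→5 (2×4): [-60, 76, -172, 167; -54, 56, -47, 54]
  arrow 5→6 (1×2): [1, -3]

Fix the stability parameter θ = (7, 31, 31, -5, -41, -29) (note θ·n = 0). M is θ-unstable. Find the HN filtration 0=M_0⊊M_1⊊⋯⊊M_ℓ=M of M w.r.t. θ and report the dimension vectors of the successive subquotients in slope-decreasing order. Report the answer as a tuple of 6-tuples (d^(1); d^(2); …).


Via rank(M_{q-1}∘⋯∘M_p): M ≅ I[1,2], I[2,2], I[2,3], I[4,4]^2, I[4,5], I[4,6].
μ_θ-semistable layers: μ^(1)=31; μ^(2)=7; μ^(3)=-5; μ^(4)=-23; μ^(5)=-25

((0, 3, 1, 0, 0, 0); (1, 0, 0, 0, 0, 0); (0, 0, 0, 2, 0, 0); (0, 0, 0, 1, 1, 0); (0, 0, 0, 1, 1, 1))


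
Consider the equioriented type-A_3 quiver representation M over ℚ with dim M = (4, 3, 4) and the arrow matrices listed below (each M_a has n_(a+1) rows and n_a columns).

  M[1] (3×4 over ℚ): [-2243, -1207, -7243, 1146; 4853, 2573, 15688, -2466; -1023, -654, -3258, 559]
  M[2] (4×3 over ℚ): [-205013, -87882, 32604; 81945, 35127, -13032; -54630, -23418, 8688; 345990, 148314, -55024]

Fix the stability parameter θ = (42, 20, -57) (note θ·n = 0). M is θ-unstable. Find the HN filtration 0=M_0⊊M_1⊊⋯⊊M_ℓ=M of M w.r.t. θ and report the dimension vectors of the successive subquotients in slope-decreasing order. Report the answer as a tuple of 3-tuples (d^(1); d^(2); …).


Interval decomposition of M: I[1,1], I[1,2], I[1,3]^2, I[3,3]^2.
HN type (ℓ=4): μ^(1)=42; μ^(2)=31; μ^(3)=5/3; μ^(4)=-57

((1, 0, 0); (1, 1, 0); (2, 2, 2); (0, 0, 2))


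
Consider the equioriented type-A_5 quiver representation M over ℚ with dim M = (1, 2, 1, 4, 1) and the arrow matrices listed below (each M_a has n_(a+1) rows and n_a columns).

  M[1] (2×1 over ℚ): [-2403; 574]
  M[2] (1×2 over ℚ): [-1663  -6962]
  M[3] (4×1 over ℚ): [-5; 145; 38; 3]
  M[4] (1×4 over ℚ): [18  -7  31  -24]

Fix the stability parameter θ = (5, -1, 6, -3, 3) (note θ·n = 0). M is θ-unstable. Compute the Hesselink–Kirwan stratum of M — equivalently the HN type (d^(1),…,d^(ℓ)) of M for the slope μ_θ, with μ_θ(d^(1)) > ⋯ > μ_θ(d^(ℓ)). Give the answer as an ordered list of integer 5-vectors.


Interval decomposition of M: I[1,5], I[2,2], I[4,4]^3.
HN type (ℓ=4): μ^(1)=3; μ^(2)=7/4; μ^(3)=-1; μ^(4)=-3

((0, 0, 0, 0, 1); (1, 1, 1, 1, 0); (0, 1, 0, 0, 0); (0, 0, 0, 3, 0))


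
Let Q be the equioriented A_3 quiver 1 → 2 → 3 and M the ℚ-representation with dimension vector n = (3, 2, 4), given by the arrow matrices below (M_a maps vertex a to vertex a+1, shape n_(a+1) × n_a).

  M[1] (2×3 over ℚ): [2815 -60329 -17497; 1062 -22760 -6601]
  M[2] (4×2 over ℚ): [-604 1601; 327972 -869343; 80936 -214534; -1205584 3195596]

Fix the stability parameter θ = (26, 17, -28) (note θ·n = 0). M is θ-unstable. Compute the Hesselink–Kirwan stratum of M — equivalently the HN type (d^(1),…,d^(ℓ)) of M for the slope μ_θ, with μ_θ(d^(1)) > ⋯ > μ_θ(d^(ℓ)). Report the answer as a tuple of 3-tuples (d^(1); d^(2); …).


Interval decomposition of M: I[1,1], I[1,2], I[1,3], I[3,3]^3.
HN type (ℓ=4): μ^(1)=26; μ^(2)=43/2; μ^(3)=5; μ^(4)=-28

((1, 0, 0); (1, 1, 0); (1, 1, 1); (0, 0, 3))
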